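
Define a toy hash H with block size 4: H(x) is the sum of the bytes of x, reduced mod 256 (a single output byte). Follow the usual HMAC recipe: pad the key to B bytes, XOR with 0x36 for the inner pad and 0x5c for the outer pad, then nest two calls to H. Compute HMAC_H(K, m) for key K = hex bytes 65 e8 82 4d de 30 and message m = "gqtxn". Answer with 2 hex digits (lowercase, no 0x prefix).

Key hex bytes 65 e8 82 4d de 30 is 6 bytes > B = 4, so hash it first: H(key) = 2a, then zero-pad to 4 bytes: K' = 2a 00 00 00.
K' ⊕ ipad = 1c 36 36 36.  K' ⊕ opad = 76 5c 5c 5c.
Inner input = (K'⊕ipad) ∥ m = 1c 36 36 36 ∥ 67 71 74 78 6e.
Inner hash: sum = 28+54+54+54+103+113+116+120+110 = 752; mod 256 = 240 → f0.
Outer input = (K'⊕opad) ∥ inner = 76 5c 5c 5c ∥ f0.
Outer hash (tag): sum = 118+92+92+92+240 = 634; mod 256 = 122 → 7a.

7a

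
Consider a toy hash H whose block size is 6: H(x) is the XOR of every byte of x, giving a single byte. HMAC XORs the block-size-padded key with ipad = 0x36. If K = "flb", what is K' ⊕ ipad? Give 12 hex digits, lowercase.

Key "flb" = 66 6c 62 is 3 bytes ≤ B = 6; zero-pad to 6 bytes: K' = 66 6c 62 00 00 00.
XOR each byte with 0x36: 66⊕36=50, 6c⊕36=5a, 62⊕36=54, 00⊕36=36, 00⊕36=36, 00⊕36=36.

505a54363636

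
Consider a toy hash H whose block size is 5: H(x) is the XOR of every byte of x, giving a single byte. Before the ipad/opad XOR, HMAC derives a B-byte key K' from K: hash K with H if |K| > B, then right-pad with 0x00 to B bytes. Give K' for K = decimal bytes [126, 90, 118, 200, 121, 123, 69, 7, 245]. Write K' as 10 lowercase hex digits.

|K| = 9 > B = 5, so first hash the key.
H(K): XOR 7e⊕5a⊕76⊕c8⊕79⊕7b⊕45⊕07⊕f5 = 2f.
Zero-pad H(K) = 2f to 5 bytes: K' = 2f 00 00 00 00.

2f00000000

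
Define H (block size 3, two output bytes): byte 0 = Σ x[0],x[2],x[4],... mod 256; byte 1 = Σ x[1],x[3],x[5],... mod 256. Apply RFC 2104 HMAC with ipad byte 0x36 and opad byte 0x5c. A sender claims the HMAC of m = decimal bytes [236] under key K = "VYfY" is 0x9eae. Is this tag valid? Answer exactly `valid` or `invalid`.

Key "VYfY" = 56 59 66 59 is 4 bytes > B = 3, so hash it first: H(key) = bc b2, then zero-pad to 3 bytes: K' = bc b2 00.
K' ⊕ ipad = 8a 84 36; K' ⊕ opad = e0 ee 5c.
Inner hash: even-index sum = 192 mod 256 = 192; odd-index sum = 368 mod 256 = 112 → c0 70.
Outer hash (recomputed tag): even-index sum = 428 mod 256 = 172; odd-index sum = 430 mod 256 = 174 → ac ae.
Recomputed tag = acae; claimed = 9eae → mismatch.

invalid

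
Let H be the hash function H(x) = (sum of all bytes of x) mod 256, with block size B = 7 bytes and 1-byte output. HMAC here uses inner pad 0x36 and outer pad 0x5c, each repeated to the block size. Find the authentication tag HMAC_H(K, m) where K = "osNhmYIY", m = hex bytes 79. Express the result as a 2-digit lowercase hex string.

77

Key "osNhmYIY" = 6f 73 4e 68 6d 59 49 59 is 8 bytes > B = 7, so hash it first: H(key) = 00, then zero-pad to 7 bytes: K' = 00 00 00 00 00 00 00.
K' ⊕ ipad = 36 36 36 36 36 36 36.  K' ⊕ opad = 5c 5c 5c 5c 5c 5c 5c.
Inner input = (K'⊕ipad) ∥ m = 36 36 36 36 36 36 36 ∥ 79.
Inner hash: sum = 54+54+54+54+54+54+54+121 = 499; mod 256 = 243 → f3.
Outer input = (K'⊕opad) ∥ inner = 5c 5c 5c 5c 5c 5c 5c ∥ f3.
Outer hash (tag): sum = 92+92+92+92+92+92+92+243 = 887; mod 256 = 119 → 77.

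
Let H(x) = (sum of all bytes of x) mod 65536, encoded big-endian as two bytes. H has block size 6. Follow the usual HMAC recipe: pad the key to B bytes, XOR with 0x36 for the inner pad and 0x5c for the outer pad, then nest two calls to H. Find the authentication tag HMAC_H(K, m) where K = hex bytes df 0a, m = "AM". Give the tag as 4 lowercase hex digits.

Key hex bytes df 0a is 2 bytes ≤ B = 6; zero-pad to 6 bytes: K' = df 0a 00 00 00 00.
K' ⊕ ipad = e9 3c 36 36 36 36.  K' ⊕ opad = 83 56 5c 5c 5c 5c.
Inner input = (K'⊕ipad) ∥ m = e9 3c 36 36 36 36 ∥ 41 4d.
Inner hash: sum = 233+60+54+54+54+54+65+77 = 651 → 02 8b.
Outer input = (K'⊕opad) ∥ inner = 83 56 5c 5c 5c 5c ∥ 02 8b.
Outer hash (tag): sum = 131+86+92+92+92+92+2+139 = 726 → 02 d6.

02d6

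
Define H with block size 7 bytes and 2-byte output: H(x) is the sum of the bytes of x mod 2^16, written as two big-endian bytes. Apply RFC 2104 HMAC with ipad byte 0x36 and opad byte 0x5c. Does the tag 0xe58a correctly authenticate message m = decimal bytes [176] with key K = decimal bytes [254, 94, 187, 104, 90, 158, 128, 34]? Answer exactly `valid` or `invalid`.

Key decimal bytes [254, 94, 187, 104, 90, 158, 128, 34] = fe 5e bb 68 5a 9e 80 22 is 8 bytes > B = 7, so hash it first: H(key) = 04 19, then zero-pad to 7 bytes: K' = 04 19 00 00 00 00 00.
K' ⊕ ipad = 32 2f 36 36 36 36 36; K' ⊕ opad = 58 45 5c 5c 5c 5c 5c.
Inner hash: sum = 50+47+54+54+54+54+54+176 = 543 → 02 1f.
Outer hash (recomputed tag): sum = 88+69+92+92+92+92+92+2+31 = 650 → 02 8a.
Recomputed tag = 028a; claimed = e58a → mismatch.

invalid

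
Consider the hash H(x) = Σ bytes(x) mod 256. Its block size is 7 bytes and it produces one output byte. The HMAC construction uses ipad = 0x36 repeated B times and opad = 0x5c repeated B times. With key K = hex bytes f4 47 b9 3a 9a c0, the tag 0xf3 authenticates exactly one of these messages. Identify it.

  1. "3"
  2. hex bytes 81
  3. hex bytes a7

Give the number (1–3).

2

Key hex bytes f4 47 b9 3a 9a c0 is 6 bytes ≤ B = 7; zero-pad to 7 bytes: K' = f4 47 b9 3a 9a c0 00.
K' ⊕ ipad = c2 71 8f 0c ac f6 36; K' ⊕ opad = a8 1b e5 66 c6 9c 5c.
m1: inner = H(c2 71 8f 0c ac f6 36 33) = d9; tag = H(a8 1b e5 66 c6 9c 5c d9) = a5
m2: inner = H(c2 71 8f 0c ac f6 36 81) = 27; tag = H(a8 1b e5 66 c6 9c 5c 27) = f3 ← matches
m3: inner = H(c2 71 8f 0c ac f6 36 a7) = 4d; tag = H(a8 1b e5 66 c6 9c 5c 4d) = 19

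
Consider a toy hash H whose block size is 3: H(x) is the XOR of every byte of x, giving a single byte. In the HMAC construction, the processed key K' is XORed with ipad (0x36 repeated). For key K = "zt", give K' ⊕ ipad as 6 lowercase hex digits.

Key "zt" = 7a 74 is 2 bytes ≤ B = 3; zero-pad to 3 bytes: K' = 7a 74 00.
XOR each byte with 0x36: 7a⊕36=4c, 74⊕36=42, 00⊕36=36.

4c4236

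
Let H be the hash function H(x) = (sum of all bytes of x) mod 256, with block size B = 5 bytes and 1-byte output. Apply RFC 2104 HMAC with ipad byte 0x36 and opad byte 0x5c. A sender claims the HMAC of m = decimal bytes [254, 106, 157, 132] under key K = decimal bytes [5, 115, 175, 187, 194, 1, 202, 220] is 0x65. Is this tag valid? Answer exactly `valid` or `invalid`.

Key decimal bytes [5, 115, 175, 187, 194, 1, 202, 220] = 05 73 af bb c2 01 ca dc is 8 bytes > B = 5, so hash it first: H(key) = 4b, then zero-pad to 5 bytes: K' = 4b 00 00 00 00.
K' ⊕ ipad = 7d 36 36 36 36; K' ⊕ opad = 17 5c 5c 5c 5c.
Inner hash: sum = 125+54+54+54+54+254+106+157+132 = 990; mod 256 = 222 → de.
Outer hash (recomputed tag): sum = 23+92+92+92+92+222 = 613; mod 256 = 101 → 65.
Recomputed tag = 65; claimed = 65 → match.

valid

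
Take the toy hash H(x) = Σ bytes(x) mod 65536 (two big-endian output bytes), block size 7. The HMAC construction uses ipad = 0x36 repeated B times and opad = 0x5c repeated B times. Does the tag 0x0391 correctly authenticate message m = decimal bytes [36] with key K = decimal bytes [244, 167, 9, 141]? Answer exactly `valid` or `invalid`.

invalid

Key decimal bytes [244, 167, 9, 141] = f4 a7 09 8d is 4 bytes ≤ B = 7; zero-pad to 7 bytes: K' = f4 a7 09 8d 00 00 00.
K' ⊕ ipad = c2 91 3f bb 36 36 36; K' ⊕ opad = a8 fb 55 d1 5c 5c 5c.
Inner hash: sum = 194+145+63+187+54+54+54+36 = 787 → 03 13.
Outer hash (recomputed tag): sum = 168+251+85+209+92+92+92+3+19 = 1011 → 03 f3.
Recomputed tag = 03f3; claimed = 0391 → mismatch.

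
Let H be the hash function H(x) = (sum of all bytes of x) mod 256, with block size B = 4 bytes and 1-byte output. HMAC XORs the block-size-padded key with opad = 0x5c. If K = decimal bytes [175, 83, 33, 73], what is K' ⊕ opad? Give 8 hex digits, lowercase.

Key decimal bytes [175, 83, 33, 73] = af 53 21 49 is exactly B = 4 bytes: K' = af 53 21 49.
XOR each byte with 0x5c: af⊕5c=f3, 53⊕5c=0f, 21⊕5c=7d, 49⊕5c=15.

f30f7d15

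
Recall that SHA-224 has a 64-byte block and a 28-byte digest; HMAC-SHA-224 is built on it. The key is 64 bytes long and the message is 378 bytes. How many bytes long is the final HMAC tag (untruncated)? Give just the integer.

The tag is one SHA-224 digest: 28 bytes.

28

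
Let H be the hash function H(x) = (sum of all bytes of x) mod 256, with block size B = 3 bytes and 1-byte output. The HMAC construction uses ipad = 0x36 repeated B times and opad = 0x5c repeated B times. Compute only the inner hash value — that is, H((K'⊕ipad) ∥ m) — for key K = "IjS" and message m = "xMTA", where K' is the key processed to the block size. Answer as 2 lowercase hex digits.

9a

Key "IjS" = 49 6a 53 is exactly B = 3 bytes: K' = 49 6a 53.
K' ⊕ ipad = 7f 5c 65.
Inner input = 7f 5c 65 ∥ 78 4d 54 41.
Inner hash: sum = 127+92+101+120+77+84+65 = 666; mod 256 = 154 → 9a.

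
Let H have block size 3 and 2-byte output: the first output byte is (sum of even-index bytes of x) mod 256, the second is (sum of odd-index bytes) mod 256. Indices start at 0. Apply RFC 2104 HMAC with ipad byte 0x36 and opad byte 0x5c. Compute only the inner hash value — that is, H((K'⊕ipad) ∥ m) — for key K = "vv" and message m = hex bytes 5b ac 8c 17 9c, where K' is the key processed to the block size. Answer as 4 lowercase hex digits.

39c3

Key "vv" = 76 76 is 2 bytes ≤ B = 3; zero-pad to 3 bytes: K' = 76 76 00.
K' ⊕ ipad = 40 40 36.
Inner input = 40 40 36 ∥ 5b ac 8c 17 9c.
Inner hash: even-index sum = 313 mod 256 = 57; odd-index sum = 451 mod 256 = 195 → 39 c3.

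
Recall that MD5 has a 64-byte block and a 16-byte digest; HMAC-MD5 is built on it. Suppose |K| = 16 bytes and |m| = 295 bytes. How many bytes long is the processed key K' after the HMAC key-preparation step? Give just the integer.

Key is 16 ≤ 64 bytes, zero-padded: |K'| = 64.

64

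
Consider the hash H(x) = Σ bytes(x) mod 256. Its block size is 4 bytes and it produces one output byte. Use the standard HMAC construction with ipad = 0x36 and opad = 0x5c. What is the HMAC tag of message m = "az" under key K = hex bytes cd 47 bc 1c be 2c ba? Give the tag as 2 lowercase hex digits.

Key hex bytes cd 47 bc 1c be 2c ba is 7 bytes > B = 4, so hash it first: H(key) = 90, then zero-pad to 4 bytes: K' = 90 00 00 00.
K' ⊕ ipad = a6 36 36 36.  K' ⊕ opad = cc 5c 5c 5c.
Inner input = (K'⊕ipad) ∥ m = a6 36 36 36 ∥ 61 7a.
Inner hash: sum = 166+54+54+54+97+122 = 547; mod 256 = 35 → 23.
Outer input = (K'⊕opad) ∥ inner = cc 5c 5c 5c ∥ 23.
Outer hash (tag): sum = 204+92+92+92+35 = 515; mod 256 = 3 → 03.

03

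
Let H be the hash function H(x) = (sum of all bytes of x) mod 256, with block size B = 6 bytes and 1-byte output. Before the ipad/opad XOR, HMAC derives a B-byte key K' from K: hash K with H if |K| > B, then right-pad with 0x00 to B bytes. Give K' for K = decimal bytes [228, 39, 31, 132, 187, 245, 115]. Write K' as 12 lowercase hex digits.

|K| = 7 > B = 6, so first hash the key.
H(K): sum = 228+39+31+132+187+245+115 = 977; mod 256 = 209 → d1.
Zero-pad H(K) = d1 to 6 bytes: K' = d1 00 00 00 00 00.

d10000000000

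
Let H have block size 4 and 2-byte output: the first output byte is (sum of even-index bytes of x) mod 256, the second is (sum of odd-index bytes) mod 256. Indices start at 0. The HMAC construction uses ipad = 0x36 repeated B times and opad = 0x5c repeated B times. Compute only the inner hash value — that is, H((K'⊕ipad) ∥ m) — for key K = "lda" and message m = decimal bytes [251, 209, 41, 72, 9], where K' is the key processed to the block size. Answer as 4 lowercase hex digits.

dea1

Key "lda" = 6c 64 61 is 3 bytes ≤ B = 4; zero-pad to 4 bytes: K' = 6c 64 61 00.
K' ⊕ ipad = 5a 52 57 36.
Inner input = 5a 52 57 36 ∥ fb d1 29 48 09.
Inner hash: even-index sum = 478 mod 256 = 222; odd-index sum = 417 mod 256 = 161 → de a1.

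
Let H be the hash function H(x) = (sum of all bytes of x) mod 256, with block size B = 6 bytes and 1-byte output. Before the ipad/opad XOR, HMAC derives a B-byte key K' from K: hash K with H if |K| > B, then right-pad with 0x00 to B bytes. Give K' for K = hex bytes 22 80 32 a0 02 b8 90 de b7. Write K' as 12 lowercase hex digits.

530000000000

|K| = 9 > B = 6, so first hash the key.
H(K): sum = 34+128+50+160+2+184+144+222+183 = 1107; mod 256 = 83 → 53.
Zero-pad H(K) = 53 to 6 bytes: K' = 53 00 00 00 00 00.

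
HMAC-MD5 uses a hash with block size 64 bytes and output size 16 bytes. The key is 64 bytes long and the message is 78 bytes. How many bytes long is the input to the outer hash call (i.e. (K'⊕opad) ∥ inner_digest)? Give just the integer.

80

Key is 64 ≤ 64 bytes, zero-padded: |K'| = 64.
Outer input = (K'⊕opad) ∥ H(inner) → 64 + 16 = 80 bytes.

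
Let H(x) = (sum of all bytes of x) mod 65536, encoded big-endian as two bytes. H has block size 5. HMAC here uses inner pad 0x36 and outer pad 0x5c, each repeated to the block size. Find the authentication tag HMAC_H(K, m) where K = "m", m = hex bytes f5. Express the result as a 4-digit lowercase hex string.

Key "m" = 6d is 1 byte ≤ B = 5; zero-pad to 5 bytes: K' = 6d 00 00 00 00.
K' ⊕ ipad = 5b 36 36 36 36.  K' ⊕ opad = 31 5c 5c 5c 5c.
Inner input = (K'⊕ipad) ∥ m = 5b 36 36 36 36 ∥ f5.
Inner hash: sum = 91+54+54+54+54+245 = 552 → 02 28.
Outer input = (K'⊕opad) ∥ inner = 31 5c 5c 5c 5c ∥ 02 28.
Outer hash (tag): sum = 49+92+92+92+92+2+40 = 459 → 01 cb.

01cb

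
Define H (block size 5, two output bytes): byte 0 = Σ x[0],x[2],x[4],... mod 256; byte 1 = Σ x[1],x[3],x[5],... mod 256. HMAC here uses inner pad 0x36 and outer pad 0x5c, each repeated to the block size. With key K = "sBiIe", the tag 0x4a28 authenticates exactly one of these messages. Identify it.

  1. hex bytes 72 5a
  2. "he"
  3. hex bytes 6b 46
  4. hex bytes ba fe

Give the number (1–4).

4

Key "sBiIe" = 73 42 69 49 65 is exactly B = 5 bytes: K' = 73 42 69 49 65.
K' ⊕ ipad = 45 74 5f 7f 53; K' ⊕ opad = 2f 1e 35 15 39.
m1: inner = H(45 74 5f 7f 53 72 5a) = 51 65; tag = H(2f 1e 35 15 39 51 65) = 0284
m2: inner = H(45 74 5f 7f 53 68 65) = 5c 5b; tag = H(2f 1e 35 15 39 5c 5b) = f88f
m3: inner = H(45 74 5f 7f 53 6b 46) = 3d 5e; tag = H(2f 1e 35 15 39 3d 5e) = fb70
m4: inner = H(45 74 5f 7f 53 ba fe) = f5 ad; tag = H(2f 1e 35 15 39 f5 ad) = 4a28 ← matches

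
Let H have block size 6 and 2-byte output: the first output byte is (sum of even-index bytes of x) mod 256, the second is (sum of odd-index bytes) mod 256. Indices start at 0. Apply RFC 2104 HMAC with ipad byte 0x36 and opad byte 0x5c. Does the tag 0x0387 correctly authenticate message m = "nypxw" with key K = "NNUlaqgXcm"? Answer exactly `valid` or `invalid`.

valid

Key "NNUlaqgXcm" = 4e 4e 55 6c 61 71 67 58 63 6d is 10 bytes > B = 6, so hash it first: H(key) = ce f0, then zero-pad to 6 bytes: K' = ce f0 00 00 00 00.
K' ⊕ ipad = f8 c6 36 36 36 36; K' ⊕ opad = 92 ac 5c 5c 5c 5c.
Inner hash: even-index sum = 697 mod 256 = 185; odd-index sum = 547 mod 256 = 35 → b9 23.
Outer hash (recomputed tag): even-index sum = 515 mod 256 = 3; odd-index sum = 391 mod 256 = 135 → 03 87.
Recomputed tag = 0387; claimed = 0387 → match.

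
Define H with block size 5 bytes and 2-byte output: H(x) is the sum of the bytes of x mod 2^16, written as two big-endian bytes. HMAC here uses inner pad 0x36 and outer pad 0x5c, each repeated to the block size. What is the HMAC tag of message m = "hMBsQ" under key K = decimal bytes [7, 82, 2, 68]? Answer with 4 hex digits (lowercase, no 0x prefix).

Key decimal bytes [7, 82, 2, 68] = 07 52 02 44 is 4 bytes ≤ B = 5; zero-pad to 5 bytes: K' = 07 52 02 44 00.
K' ⊕ ipad = 31 64 34 72 36.  K' ⊕ opad = 5b 0e 5e 18 5c.
Inner input = (K'⊕ipad) ∥ m = 31 64 34 72 36 ∥ 68 4d 42 73 51.
Inner hash: sum = 49+100+52+114+54+104+77+66+115+81 = 812 → 03 2c.
Outer input = (K'⊕opad) ∥ inner = 5b 0e 5e 18 5c ∥ 03 2c.
Outer hash (tag): sum = 91+14+94+24+92+3+44 = 362 → 01 6a.

016a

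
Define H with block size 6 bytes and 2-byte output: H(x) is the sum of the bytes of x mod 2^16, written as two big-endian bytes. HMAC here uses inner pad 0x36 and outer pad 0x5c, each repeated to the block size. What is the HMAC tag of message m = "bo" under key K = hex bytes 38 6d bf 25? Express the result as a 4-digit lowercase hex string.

Key hex bytes 38 6d bf 25 is 4 bytes ≤ B = 6; zero-pad to 6 bytes: K' = 38 6d bf 25 00 00.
K' ⊕ ipad = 0e 5b 89 13 36 36.  K' ⊕ opad = 64 31 e3 79 5c 5c.
Inner input = (K'⊕ipad) ∥ m = 0e 5b 89 13 36 36 ∥ 62 6f.
Inner hash: sum = 14+91+137+19+54+54+98+111 = 578 → 02 42.
Outer input = (K'⊕opad) ∥ inner = 64 31 e3 79 5c 5c ∥ 02 42.
Outer hash (tag): sum = 100+49+227+121+92+92+2+66 = 749 → 02 ed.

02ed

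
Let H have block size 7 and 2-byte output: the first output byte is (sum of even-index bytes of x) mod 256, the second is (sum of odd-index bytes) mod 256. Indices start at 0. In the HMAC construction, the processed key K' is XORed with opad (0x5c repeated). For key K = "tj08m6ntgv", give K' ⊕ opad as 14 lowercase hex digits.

ba9e5c5c5c5c5c

Key "tj08m6ntgv" = 74 6a 30 38 6d 36 6e 74 67 76 is 10 bytes > B = 7, so hash it first: H(key) = e6 c2, then zero-pad to 7 bytes: K' = e6 c2 00 00 00 00 00.
XOR each byte with 0x5c: e6⊕5c=ba, c2⊕5c=9e, 00⊕5c=5c, 00⊕5c=5c, 00⊕5c=5c, 00⊕5c=5c, 00⊕5c=5c.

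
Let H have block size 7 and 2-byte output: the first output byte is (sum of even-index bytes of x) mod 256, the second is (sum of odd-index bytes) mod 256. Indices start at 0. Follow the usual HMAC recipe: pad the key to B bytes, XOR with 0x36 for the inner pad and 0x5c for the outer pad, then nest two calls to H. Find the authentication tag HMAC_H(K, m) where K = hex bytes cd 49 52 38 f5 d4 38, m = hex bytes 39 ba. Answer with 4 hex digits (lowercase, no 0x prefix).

Key hex bytes cd 49 52 38 f5 d4 38 is exactly B = 7 bytes: K' = cd 49 52 38 f5 d4 38.
K' ⊕ ipad = fb 7f 64 0e c3 e2 0e.  K' ⊕ opad = 91 15 0e 64 a9 88 64.
Inner input = (K'⊕ipad) ∥ m = fb 7f 64 0e c3 e2 0e ∥ 39 ba.
Inner hash: even-index sum = 746 mod 256 = 234; odd-index sum = 424 mod 256 = 168 → ea a8.
Outer input = (K'⊕opad) ∥ inner = 91 15 0e 64 a9 88 64 ∥ ea a8.
Outer hash (tag): even-index sum = 596 mod 256 = 84; odd-index sum = 491 mod 256 = 235 → 54 eb.

54eb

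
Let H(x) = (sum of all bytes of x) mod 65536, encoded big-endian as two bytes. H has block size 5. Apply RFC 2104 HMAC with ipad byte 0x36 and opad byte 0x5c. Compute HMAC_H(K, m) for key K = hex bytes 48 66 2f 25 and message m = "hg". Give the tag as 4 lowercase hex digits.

Key hex bytes 48 66 2f 25 is 4 bytes ≤ B = 5; zero-pad to 5 bytes: K' = 48 66 2f 25 00.
K' ⊕ ipad = 7e 50 19 13 36.  K' ⊕ opad = 14 3a 73 79 5c.
Inner input = (K'⊕ipad) ∥ m = 7e 50 19 13 36 ∥ 68 67.
Inner hash: sum = 126+80+25+19+54+104+103 = 511 → 01 ff.
Outer input = (K'⊕opad) ∥ inner = 14 3a 73 79 5c ∥ 01 ff.
Outer hash (tag): sum = 20+58+115+121+92+1+255 = 662 → 02 96.

0296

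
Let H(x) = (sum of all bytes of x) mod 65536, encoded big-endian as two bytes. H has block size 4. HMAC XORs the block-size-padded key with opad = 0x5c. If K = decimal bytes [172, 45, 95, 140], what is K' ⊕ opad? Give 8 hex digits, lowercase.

f07103d0

Key decimal bytes [172, 45, 95, 140] = ac 2d 5f 8c is exactly B = 4 bytes: K' = ac 2d 5f 8c.
XOR each byte with 0x5c: ac⊕5c=f0, 2d⊕5c=71, 5f⊕5c=03, 8c⊕5c=d0.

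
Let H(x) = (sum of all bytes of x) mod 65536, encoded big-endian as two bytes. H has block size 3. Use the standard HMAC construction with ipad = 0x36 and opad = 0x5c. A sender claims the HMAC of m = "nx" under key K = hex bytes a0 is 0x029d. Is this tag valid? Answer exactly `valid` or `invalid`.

Key hex bytes a0 is 1 byte ≤ B = 3; zero-pad to 3 bytes: K' = a0 00 00.
K' ⊕ ipad = 96 36 36; K' ⊕ opad = fc 5c 5c.
Inner hash: sum = 150+54+54+110+120 = 488 → 01 e8.
Outer hash (recomputed tag): sum = 252+92+92+1+232 = 669 → 02 9d.
Recomputed tag = 029d; claimed = 029d → match.

valid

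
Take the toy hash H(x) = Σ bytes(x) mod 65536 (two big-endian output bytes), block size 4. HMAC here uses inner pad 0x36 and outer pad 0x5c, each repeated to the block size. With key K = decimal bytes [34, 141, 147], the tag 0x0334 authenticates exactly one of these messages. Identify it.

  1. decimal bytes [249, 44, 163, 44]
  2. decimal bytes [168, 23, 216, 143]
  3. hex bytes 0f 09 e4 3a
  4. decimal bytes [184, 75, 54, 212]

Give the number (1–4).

Key decimal bytes [34, 141, 147] = 22 8d 93 is 3 bytes ≤ B = 4; zero-pad to 4 bytes: K' = 22 8d 93 00.
K' ⊕ ipad = 14 bb a5 36; K' ⊕ opad = 7e d1 cf 5c.
m1: inner = H(14 bb a5 36 f9 2c a3 2c) = 03 9e; tag = H(7e d1 cf 5c 03 9e) = 031b
m2: inner = H(14 bb a5 36 a8 17 d8 8f) = 03 d0; tag = H(7e d1 cf 5c 03 d0) = 034d
m3: inner = H(14 bb a5 36 0f 09 e4 3a) = 02 e0; tag = H(7e d1 cf 5c 02 e0) = 035c
m4: inner = H(14 bb a5 36 b8 4b 36 d4) = 03 b7; tag = H(7e d1 cf 5c 03 b7) = 0334 ← matches

4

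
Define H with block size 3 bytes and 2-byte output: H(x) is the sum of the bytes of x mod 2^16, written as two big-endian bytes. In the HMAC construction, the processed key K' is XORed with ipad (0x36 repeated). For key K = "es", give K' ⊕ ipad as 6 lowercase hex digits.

Key "es" = 65 73 is 2 bytes ≤ B = 3; zero-pad to 3 bytes: K' = 65 73 00.
XOR each byte with 0x36: 65⊕36=53, 73⊕36=45, 00⊕36=36.

534536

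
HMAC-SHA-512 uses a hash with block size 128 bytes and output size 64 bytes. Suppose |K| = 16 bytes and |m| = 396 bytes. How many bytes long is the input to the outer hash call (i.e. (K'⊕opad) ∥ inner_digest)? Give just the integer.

192

Key is 16 ≤ 128 bytes, zero-padded: |K'| = 128.
Outer input = (K'⊕opad) ∥ H(inner) → 128 + 64 = 192 bytes.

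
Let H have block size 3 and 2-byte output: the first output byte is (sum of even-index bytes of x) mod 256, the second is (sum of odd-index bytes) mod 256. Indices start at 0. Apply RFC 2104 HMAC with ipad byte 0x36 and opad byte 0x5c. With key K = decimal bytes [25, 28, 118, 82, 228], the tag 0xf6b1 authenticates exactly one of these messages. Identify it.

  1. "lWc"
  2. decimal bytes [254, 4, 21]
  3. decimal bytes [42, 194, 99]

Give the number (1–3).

2

Key decimal bytes [25, 28, 118, 82, 228] = 19 1c 76 52 e4 is 5 bytes > B = 3, so hash it first: H(key) = 73 6e, then zero-pad to 3 bytes: K' = 73 6e 00.
K' ⊕ ipad = 45 58 36; K' ⊕ opad = 2f 32 5c.
m1: inner = H(45 58 36 6c 57 63) = d2 27; tag = H(2f 32 5c d2 27) = b204
m2: inner = H(45 58 36 fe 04 15) = 7f 6b; tag = H(2f 32 5c 7f 6b) = f6b1 ← matches
m3: inner = H(45 58 36 2a c2 63) = 3d e5; tag = H(2f 32 5c 3d e5) = 706f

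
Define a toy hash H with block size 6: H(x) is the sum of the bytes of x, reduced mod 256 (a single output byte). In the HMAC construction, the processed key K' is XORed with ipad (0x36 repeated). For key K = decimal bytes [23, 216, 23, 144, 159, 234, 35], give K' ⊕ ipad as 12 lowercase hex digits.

Key decimal bytes [23, 216, 23, 144, 159, 234, 35] = 17 d8 17 90 9f ea 23 is 7 bytes > B = 6, so hash it first: H(key) = 42, then zero-pad to 6 bytes: K' = 42 00 00 00 00 00.
XOR each byte with 0x36: 42⊕36=74, 00⊕36=36, 00⊕36=36, 00⊕36=36, 00⊕36=36, 00⊕36=36.

743636363636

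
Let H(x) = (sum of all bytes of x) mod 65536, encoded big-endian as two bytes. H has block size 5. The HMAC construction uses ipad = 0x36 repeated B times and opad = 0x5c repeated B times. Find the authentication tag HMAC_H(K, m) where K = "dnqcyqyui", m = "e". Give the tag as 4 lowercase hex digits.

Key "dnqcyqyui" = 64 6e 71 63 79 71 79 75 69 is 9 bytes > B = 5, so hash it first: H(key) = 03 e7, then zero-pad to 5 bytes: K' = 03 e7 00 00 00.
K' ⊕ ipad = 35 d1 36 36 36.  K' ⊕ opad = 5f bb 5c 5c 5c.
Inner input = (K'⊕ipad) ∥ m = 35 d1 36 36 36 ∥ 65.
Inner hash: sum = 53+209+54+54+54+101 = 525 → 02 0d.
Outer input = (K'⊕opad) ∥ inner = 5f bb 5c 5c 5c ∥ 02 0d.
Outer hash (tag): sum = 95+187+92+92+92+2+13 = 573 → 02 3d.

023d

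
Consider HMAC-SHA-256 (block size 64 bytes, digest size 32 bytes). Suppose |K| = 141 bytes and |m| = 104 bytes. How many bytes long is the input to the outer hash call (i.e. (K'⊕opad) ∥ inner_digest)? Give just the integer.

Key is 141 > 64 bytes, so it is hashed to 32 bytes then zero-padded to 64: |K'| = 64.
Outer input = (K'⊕opad) ∥ H(inner) → 64 + 32 = 96 bytes.

96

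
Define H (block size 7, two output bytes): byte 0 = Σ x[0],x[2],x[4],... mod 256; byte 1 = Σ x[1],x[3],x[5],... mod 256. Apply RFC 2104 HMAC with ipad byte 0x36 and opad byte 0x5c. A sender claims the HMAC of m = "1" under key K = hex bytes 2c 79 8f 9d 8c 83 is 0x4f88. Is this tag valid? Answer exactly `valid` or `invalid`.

Key hex bytes 2c 79 8f 9d 8c 83 is 6 bytes ≤ B = 7; zero-pad to 7 bytes: K' = 2c 79 8f 9d 8c 83 00.
K' ⊕ ipad = 1a 4f b9 ab ba b5 36; K' ⊕ opad = 70 25 d3 c1 d0 df 5c.
Inner hash: even-index sum = 451 mod 256 = 195; odd-index sum = 480 mod 256 = 224 → c3 e0.
Outer hash (recomputed tag): even-index sum = 847 mod 256 = 79; odd-index sum = 648 mod 256 = 136 → 4f 88.
Recomputed tag = 4f88; claimed = 4f88 → match.

valid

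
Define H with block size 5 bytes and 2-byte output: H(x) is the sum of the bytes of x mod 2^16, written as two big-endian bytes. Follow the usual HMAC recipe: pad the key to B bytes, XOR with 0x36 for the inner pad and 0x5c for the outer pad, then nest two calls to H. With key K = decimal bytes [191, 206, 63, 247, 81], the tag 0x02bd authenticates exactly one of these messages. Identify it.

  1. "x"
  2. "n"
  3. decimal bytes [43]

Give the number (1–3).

1

Key decimal bytes [191, 206, 63, 247, 81] = bf ce 3f f7 51 is exactly B = 5 bytes: K' = bf ce 3f f7 51.
K' ⊕ ipad = 89 f8 09 c1 67; K' ⊕ opad = e3 92 63 ab 0d.
m1: inner = H(89 f8 09 c1 67 78) = 03 2a; tag = H(e3 92 63 ab 0d 03 2a) = 02bd ← matches
m2: inner = H(89 f8 09 c1 67 6e) = 03 20; tag = H(e3 92 63 ab 0d 03 20) = 02b3
m3: inner = H(89 f8 09 c1 67 2b) = 02 dd; tag = H(e3 92 63 ab 0d 02 dd) = 036f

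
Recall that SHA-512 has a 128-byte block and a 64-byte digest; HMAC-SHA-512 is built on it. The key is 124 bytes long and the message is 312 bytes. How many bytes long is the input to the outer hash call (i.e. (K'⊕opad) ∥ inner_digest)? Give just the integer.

192

Key is 124 ≤ 128 bytes, zero-padded: |K'| = 128.
Outer input = (K'⊕opad) ∥ H(inner) → 128 + 64 = 192 bytes.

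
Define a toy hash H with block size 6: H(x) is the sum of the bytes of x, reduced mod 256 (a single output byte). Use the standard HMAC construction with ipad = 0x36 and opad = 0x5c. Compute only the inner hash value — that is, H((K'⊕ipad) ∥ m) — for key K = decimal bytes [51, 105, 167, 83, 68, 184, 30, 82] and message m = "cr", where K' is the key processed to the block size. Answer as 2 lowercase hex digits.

17

Key decimal bytes [51, 105, 167, 83, 68, 184, 30, 82] = 33 69 a7 53 44 b8 1e 52 is 8 bytes > B = 6, so hash it first: H(key) = 02, then zero-pad to 6 bytes: K' = 02 00 00 00 00 00.
K' ⊕ ipad = 34 36 36 36 36 36.
Inner input = 34 36 36 36 36 36 ∥ 63 72.
Inner hash: sum = 52+54+54+54+54+54+99+114 = 535; mod 256 = 23 → 17.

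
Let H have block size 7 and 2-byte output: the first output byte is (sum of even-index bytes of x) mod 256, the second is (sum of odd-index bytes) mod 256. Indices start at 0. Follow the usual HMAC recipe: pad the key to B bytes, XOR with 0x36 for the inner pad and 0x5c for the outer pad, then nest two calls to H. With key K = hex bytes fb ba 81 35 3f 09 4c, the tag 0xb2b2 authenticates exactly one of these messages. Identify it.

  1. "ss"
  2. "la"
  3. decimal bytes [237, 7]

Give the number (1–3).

Key hex bytes fb ba 81 35 3f 09 4c is exactly B = 7 bytes: K' = fb ba 81 35 3f 09 4c.
K' ⊕ ipad = cd 8c b7 03 09 3f 7a; K' ⊕ opad = a7 e6 dd 69 63 55 10.
m1: inner = H(cd 8c b7 03 09 3f 7a 73 73) = 7a 41; tag = H(a7 e6 dd 69 63 55 10 7a 41) = 381e
m2: inner = H(cd 8c b7 03 09 3f 7a 6c 61) = 68 3a; tag = H(a7 e6 dd 69 63 55 10 68 3a) = 310c
m3: inner = H(cd 8c b7 03 09 3f 7a ed 07) = 0e bb; tag = H(a7 e6 dd 69 63 55 10 0e bb) = b2b2 ← matches

3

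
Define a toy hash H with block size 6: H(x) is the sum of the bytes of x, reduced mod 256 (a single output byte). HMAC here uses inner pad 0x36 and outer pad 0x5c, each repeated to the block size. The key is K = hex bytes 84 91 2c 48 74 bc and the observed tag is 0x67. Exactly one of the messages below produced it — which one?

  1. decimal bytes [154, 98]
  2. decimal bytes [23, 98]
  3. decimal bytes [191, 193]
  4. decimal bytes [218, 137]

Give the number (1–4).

2

Key hex bytes 84 91 2c 48 74 bc is exactly B = 6 bytes: K' = 84 91 2c 48 74 bc.
K' ⊕ ipad = b2 a7 1a 7e 42 8a; K' ⊕ opad = d8 cd 70 14 28 e0.
m1: inner = H(b2 a7 1a 7e 42 8a 9a 62) = b9; tag = H(d8 cd 70 14 28 e0 b9) = ea
m2: inner = H(b2 a7 1a 7e 42 8a 17 62) = 36; tag = H(d8 cd 70 14 28 e0 36) = 67 ← matches
m3: inner = H(b2 a7 1a 7e 42 8a bf c1) = 3d; tag = H(d8 cd 70 14 28 e0 3d) = 6e
m4: inner = H(b2 a7 1a 7e 42 8a da 89) = 20; tag = H(d8 cd 70 14 28 e0 20) = 51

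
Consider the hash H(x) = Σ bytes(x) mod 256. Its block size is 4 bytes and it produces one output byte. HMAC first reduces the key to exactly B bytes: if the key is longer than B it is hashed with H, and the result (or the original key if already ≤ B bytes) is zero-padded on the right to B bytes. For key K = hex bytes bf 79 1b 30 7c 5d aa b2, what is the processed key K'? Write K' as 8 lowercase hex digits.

b8000000

|K| = 8 > B = 4, so first hash the key.
H(K): sum = 191+121+27+48+124+93+170+178 = 952; mod 256 = 184 → b8.
Zero-pad H(K) = b8 to 4 bytes: K' = b8 00 00 00.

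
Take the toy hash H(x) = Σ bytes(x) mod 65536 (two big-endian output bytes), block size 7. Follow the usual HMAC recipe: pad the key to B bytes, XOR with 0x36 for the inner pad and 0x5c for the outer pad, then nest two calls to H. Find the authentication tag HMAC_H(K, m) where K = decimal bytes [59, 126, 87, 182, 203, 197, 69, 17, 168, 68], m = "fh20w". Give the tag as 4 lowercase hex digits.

Key decimal bytes [59, 126, 87, 182, 203, 197, 69, 17, 168, 68] = 3b 7e 57 b6 cb c5 45 11 a8 44 is 10 bytes > B = 7, so hash it first: H(key) = 04 98, then zero-pad to 7 bytes: K' = 04 98 00 00 00 00 00.
K' ⊕ ipad = 32 ae 36 36 36 36 36.  K' ⊕ opad = 58 c4 5c 5c 5c 5c 5c.
Inner input = (K'⊕ipad) ∥ m = 32 ae 36 36 36 36 36 ∥ 66 68 32 30 77.
Inner hash: sum = 50+174+54+54+54+54+54+102+104+50+48+119 = 917 → 03 95.
Outer input = (K'⊕opad) ∥ inner = 58 c4 5c 5c 5c 5c 5c ∥ 03 95.
Outer hash (tag): sum = 88+196+92+92+92+92+92+3+149 = 896 → 03 80.

0380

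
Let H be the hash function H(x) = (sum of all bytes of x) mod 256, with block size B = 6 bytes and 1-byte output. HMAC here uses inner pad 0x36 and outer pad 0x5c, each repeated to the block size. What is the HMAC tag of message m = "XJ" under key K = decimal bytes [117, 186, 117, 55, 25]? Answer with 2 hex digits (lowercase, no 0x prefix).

Key decimal bytes [117, 186, 117, 55, 25] = 75 ba 75 37 19 is 5 bytes ≤ B = 6; zero-pad to 6 bytes: K' = 75 ba 75 37 19 00.
K' ⊕ ipad = 43 8c 43 01 2f 36.  K' ⊕ opad = 29 e6 29 6b 45 5c.
Inner input = (K'⊕ipad) ∥ m = 43 8c 43 01 2f 36 ∥ 58 4a.
Inner hash: sum = 67+140+67+1+47+54+88+74 = 538; mod 256 = 26 → 1a.
Outer input = (K'⊕opad) ∥ inner = 29 e6 29 6b 45 5c ∥ 1a.
Outer hash (tag): sum = 41+230+41+107+69+92+26 = 606; mod 256 = 94 → 5e.

5e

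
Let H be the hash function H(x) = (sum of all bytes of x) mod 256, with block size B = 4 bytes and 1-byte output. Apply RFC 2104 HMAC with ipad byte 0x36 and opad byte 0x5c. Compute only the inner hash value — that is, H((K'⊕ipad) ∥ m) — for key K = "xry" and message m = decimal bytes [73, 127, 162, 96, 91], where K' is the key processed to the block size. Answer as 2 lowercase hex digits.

Key "xry" = 78 72 79 is 3 bytes ≤ B = 4; zero-pad to 4 bytes: K' = 78 72 79 00.
K' ⊕ ipad = 4e 44 4f 36.
Inner input = 4e 44 4f 36 ∥ 49 7f a2 60 5b.
Inner hash: sum = 78+68+79+54+73+127+162+96+91 = 828; mod 256 = 60 → 3c.

3c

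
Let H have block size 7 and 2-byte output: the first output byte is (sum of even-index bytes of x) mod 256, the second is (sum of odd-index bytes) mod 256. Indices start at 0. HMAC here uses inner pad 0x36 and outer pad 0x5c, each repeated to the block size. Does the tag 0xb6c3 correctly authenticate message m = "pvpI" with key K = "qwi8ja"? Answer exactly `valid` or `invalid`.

invalid

Key "qwi8ja" = 71 77 69 38 6a 61 is 6 bytes ≤ B = 7; zero-pad to 7 bytes: K' = 71 77 69 38 6a 61 00.
K' ⊕ ipad = 47 41 5f 0e 5c 57 36; K' ⊕ opad = 2d 2b 35 64 36 3d 5c.
Inner hash: even-index sum = 503 mod 256 = 247; odd-index sum = 390 mod 256 = 134 → f7 86.
Outer hash (recomputed tag): even-index sum = 378 mod 256 = 122; odd-index sum = 451 mod 256 = 195 → 7a c3.
Recomputed tag = 7ac3; claimed = b6c3 → mismatch.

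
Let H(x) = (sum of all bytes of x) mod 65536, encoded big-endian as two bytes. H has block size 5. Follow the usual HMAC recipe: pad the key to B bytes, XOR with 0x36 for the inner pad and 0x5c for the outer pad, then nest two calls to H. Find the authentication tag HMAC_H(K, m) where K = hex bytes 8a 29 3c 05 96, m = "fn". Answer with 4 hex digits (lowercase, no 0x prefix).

Key hex bytes 8a 29 3c 05 96 is exactly B = 5 bytes: K' = 8a 29 3c 05 96.
K' ⊕ ipad = bc 1f 0a 33 a0.  K' ⊕ opad = d6 75 60 59 ca.
Inner input = (K'⊕ipad) ∥ m = bc 1f 0a 33 a0 ∥ 66 6e.
Inner hash: sum = 188+31+10+51+160+102+110 = 652 → 02 8c.
Outer input = (K'⊕opad) ∥ inner = d6 75 60 59 ca ∥ 02 8c.
Outer hash (tag): sum = 214+117+96+89+202+2+140 = 860 → 03 5c.

035c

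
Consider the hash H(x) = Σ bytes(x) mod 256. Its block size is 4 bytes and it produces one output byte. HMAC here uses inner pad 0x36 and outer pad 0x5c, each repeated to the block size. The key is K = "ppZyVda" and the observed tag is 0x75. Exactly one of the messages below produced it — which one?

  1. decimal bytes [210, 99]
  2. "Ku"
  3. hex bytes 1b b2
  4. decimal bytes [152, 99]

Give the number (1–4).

Key "ppZyVda" = 70 70 5a 79 56 64 61 is 7 bytes > B = 4, so hash it first: H(key) = ce, then zero-pad to 4 bytes: K' = ce 00 00 00.
K' ⊕ ipad = f8 36 36 36; K' ⊕ opad = 92 5c 5c 5c.
m1: inner = H(f8 36 36 36 d2 63) = cf; tag = H(92 5c 5c 5c cf) = 75 ← matches
m2: inner = H(f8 36 36 36 4b 75) = 5a; tag = H(92 5c 5c 5c 5a) = 00
m3: inner = H(f8 36 36 36 1b b2) = 67; tag = H(92 5c 5c 5c 67) = 0d
m4: inner = H(f8 36 36 36 98 63) = 95; tag = H(92 5c 5c 5c 95) = 3b

1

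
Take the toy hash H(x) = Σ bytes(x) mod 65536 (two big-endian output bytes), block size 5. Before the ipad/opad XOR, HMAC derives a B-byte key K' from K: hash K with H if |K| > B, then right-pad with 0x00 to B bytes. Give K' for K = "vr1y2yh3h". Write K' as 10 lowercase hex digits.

|K| = 9 > B = 5, so first hash the key.
H(K): sum = 118+114+49+121+50+121+104+51+104 = 832 → 03 40.
Zero-pad H(K) = 03 40 to 5 bytes: K' = 03 40 00 00 00.

0340000000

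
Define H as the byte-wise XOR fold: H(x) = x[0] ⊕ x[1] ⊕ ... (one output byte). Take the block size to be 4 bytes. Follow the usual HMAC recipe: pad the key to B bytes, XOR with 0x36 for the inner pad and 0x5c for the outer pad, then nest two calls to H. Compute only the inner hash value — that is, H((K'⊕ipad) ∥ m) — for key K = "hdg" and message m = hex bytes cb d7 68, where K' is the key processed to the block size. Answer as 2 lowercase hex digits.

1f

Key "hdg" = 68 64 67 is 3 bytes ≤ B = 4; zero-pad to 4 bytes: K' = 68 64 67 00.
K' ⊕ ipad = 5e 52 51 36.
Inner input = 5e 52 51 36 ∥ cb d7 68.
Inner hash: XOR 5e⊕52⊕51⊕36⊕cb⊕d7⊕68 = 1f.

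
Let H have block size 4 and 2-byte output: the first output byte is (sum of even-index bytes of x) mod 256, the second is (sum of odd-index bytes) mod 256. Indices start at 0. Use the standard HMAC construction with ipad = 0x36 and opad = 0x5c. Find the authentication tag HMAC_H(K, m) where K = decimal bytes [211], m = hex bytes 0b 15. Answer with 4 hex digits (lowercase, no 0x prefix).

1139

Key decimal bytes [211] = d3 is 1 byte ≤ B = 4; zero-pad to 4 bytes: K' = d3 00 00 00.
K' ⊕ ipad = e5 36 36 36.  K' ⊕ opad = 8f 5c 5c 5c.
Inner input = (K'⊕ipad) ∥ m = e5 36 36 36 ∥ 0b 15.
Inner hash: even-index sum = 294 mod 256 = 38; odd-index sum = 129 mod 256 = 129 → 26 81.
Outer input = (K'⊕opad) ∥ inner = 8f 5c 5c 5c ∥ 26 81.
Outer hash (tag): even-index sum = 273 mod 256 = 17; odd-index sum = 313 mod 256 = 57 → 11 39.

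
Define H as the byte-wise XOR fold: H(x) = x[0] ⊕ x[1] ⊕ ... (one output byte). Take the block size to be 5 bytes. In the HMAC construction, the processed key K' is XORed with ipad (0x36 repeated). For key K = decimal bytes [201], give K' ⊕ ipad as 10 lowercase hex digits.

Key decimal bytes [201] = c9 is 1 byte ≤ B = 5; zero-pad to 5 bytes: K' = c9 00 00 00 00.
XOR each byte with 0x36: c9⊕36=ff, 00⊕36=36, 00⊕36=36, 00⊕36=36, 00⊕36=36.

ff36363636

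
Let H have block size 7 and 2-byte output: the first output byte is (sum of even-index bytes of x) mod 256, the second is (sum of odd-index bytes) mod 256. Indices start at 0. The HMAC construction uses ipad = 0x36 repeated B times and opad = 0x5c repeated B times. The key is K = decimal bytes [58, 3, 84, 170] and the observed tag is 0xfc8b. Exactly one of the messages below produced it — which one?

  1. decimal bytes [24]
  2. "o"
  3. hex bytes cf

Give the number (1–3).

3

Key decimal bytes [58, 3, 84, 170] = 3a 03 54 aa is 4 bytes ≤ B = 7; zero-pad to 7 bytes: K' = 3a 03 54 aa 00 00 00.
K' ⊕ ipad = 0c 35 62 9c 36 36 36; K' ⊕ opad = 66 5f 08 f6 5c 5c 5c.
m1: inner = H(0c 35 62 9c 36 36 36 18) = da 1f; tag = H(66 5f 08 f6 5c 5c 5c da 1f) = 458b
m2: inner = H(0c 35 62 9c 36 36 36 6f) = da 76; tag = H(66 5f 08 f6 5c 5c 5c da 76) = 9c8b
m3: inner = H(0c 35 62 9c 36 36 36 cf) = da d6; tag = H(66 5f 08 f6 5c 5c 5c da d6) = fc8b ← matches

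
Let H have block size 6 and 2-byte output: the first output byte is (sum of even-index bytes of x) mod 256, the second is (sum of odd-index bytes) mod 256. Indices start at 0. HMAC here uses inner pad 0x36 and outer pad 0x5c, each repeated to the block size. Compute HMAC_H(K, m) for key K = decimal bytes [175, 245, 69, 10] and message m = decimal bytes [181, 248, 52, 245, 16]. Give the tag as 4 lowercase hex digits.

a37d

Key decimal bytes [175, 245, 69, 10] = af f5 45 0a is 4 bytes ≤ B = 6; zero-pad to 6 bytes: K' = af f5 45 0a 00 00.
K' ⊕ ipad = 99 c3 73 3c 36 36.  K' ⊕ opad = f3 a9 19 56 5c 5c.
Inner input = (K'⊕ipad) ∥ m = 99 c3 73 3c 36 36 ∥ b5 f8 34 f5 10.
Inner hash: even-index sum = 571 mod 256 = 59; odd-index sum = 802 mod 256 = 34 → 3b 22.
Outer input = (K'⊕opad) ∥ inner = f3 a9 19 56 5c 5c ∥ 3b 22.
Outer hash (tag): even-index sum = 419 mod 256 = 163; odd-index sum = 381 mod 256 = 125 → a3 7d.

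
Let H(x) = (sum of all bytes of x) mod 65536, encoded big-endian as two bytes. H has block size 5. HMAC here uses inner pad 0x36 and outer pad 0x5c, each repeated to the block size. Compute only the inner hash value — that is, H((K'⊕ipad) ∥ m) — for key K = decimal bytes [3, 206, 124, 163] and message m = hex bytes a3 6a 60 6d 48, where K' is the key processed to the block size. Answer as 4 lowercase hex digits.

0464

Key decimal bytes [3, 206, 124, 163] = 03 ce 7c a3 is 4 bytes ≤ B = 5; zero-pad to 5 bytes: K' = 03 ce 7c a3 00.
K' ⊕ ipad = 35 f8 4a 95 36.
Inner input = 35 f8 4a 95 36 ∥ a3 6a 60 6d 48.
Inner hash: sum = 53+248+74+149+54+163+106+96+109+72 = 1124 → 04 64.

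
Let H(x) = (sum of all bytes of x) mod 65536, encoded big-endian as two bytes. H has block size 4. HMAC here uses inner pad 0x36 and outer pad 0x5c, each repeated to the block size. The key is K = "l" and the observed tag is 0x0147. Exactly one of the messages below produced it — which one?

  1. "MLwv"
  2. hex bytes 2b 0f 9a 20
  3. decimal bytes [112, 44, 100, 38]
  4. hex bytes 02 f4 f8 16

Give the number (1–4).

Key "l" = 6c is 1 byte ≤ B = 4; zero-pad to 4 bytes: K' = 6c 00 00 00.
K' ⊕ ipad = 5a 36 36 36; K' ⊕ opad = 30 5c 5c 5c.
m1: inner = H(5a 36 36 36 4d 4c 77 76) = 02 82; tag = H(30 5c 5c 5c 02 82) = 01c8
m2: inner = H(5a 36 36 36 2b 0f 9a 20) = 01 f0; tag = H(30 5c 5c 5c 01 f0) = 0235
m3: inner = H(5a 36 36 36 70 2c 64 26) = 02 22; tag = H(30 5c 5c 5c 02 22) = 0168
m4: inner = H(5a 36 36 36 02 f4 f8 16) = 03 00; tag = H(30 5c 5c 5c 03 00) = 0147 ← matches

4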